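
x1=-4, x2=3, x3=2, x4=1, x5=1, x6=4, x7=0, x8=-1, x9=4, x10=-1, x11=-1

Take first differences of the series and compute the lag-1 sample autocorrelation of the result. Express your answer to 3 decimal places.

First differences Δx: 7, -1, -1, 0, 3, -4, -1, 5, -5, 0
Mean of differences = 0.3000
Numerator Σ(Δx_t−Δx̄)(Δx_{t+1}−Δx̄) = -42.8900
Denominator Σ(Δx_t−Δx̄)² = 126.1000
r_1(Δx) = -42.8900 / 126.1000 = -0.340

-0.340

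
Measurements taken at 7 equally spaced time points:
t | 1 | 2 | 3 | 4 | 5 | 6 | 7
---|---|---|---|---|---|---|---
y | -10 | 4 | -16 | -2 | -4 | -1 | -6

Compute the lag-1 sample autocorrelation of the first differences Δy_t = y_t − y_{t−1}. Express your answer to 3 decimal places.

First differences Δy: 14, -20, 14, -2, 3, -5
Mean of differences = 0.6667
Numerator Σ(Δy_t−Δȳ)(Δy_{t+1}−Δȳ) = -606.1111
Denominator Σ(Δy_t−Δȳ)² = 827.3333
r_1(Δy) = -606.1111 / 827.3333 = -0.733

-0.733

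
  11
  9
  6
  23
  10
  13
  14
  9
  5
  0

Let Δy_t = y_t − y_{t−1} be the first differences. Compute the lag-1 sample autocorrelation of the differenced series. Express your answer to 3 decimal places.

-0.512

First differences Δy: -2, -3, 17, -13, 3, 1, -5, -4, -5
Mean of differences = -1.2222
Numerator Σ(Δy_t−Δȳ)(Δy_{t+1}−Δȳ) = -273.3827
Denominator Σ(Δy_t−Δȳ)² = 533.5556
r_1(Δy) = -273.3827 / 533.5556 = -0.512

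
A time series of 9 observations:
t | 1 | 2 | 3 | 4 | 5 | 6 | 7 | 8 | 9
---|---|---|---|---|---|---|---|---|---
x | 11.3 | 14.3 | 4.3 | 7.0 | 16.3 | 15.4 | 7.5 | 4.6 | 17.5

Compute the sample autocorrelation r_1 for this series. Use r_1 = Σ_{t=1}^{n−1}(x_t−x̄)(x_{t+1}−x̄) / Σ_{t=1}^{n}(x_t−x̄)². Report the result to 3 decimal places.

Mean x̄ = (11.3 + 14.3 + 4.3 + 7.0 + 16.3 + 15.4 + 7.5 + 4.6 + 17.5)/9 = 10.9111
Numerator Σ_{t=1}^{8}(x_t−x̄)(x_{t+1}−x̄) = -27.4835
Denominator Σ(x_t−x̄)² = 214.7089
r_1 = -27.4835 / 214.7089 = -0.128

-0.128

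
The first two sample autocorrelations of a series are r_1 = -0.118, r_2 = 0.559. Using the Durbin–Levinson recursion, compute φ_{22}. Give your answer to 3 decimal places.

0.553

φ_{22} = (r_2 − r_1²) / (1 − r_1²)
r_1² = (-0.118)² = 0.013924
Numerator = 0.559 − 0.0139 = 0.5451; denominator = 1 − 0.0139 = 0.9861
φ_{22} = 0.5451 / 0.9861 = 0.553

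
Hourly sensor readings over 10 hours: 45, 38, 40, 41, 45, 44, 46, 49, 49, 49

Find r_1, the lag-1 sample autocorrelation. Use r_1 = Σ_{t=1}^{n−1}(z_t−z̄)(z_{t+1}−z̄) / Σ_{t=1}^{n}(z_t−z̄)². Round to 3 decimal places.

0.626

Mean z̄ = (45 + 38 + 40 + 41 + 45 + 44 + 46 + 49 + 49 + 49)/10 = 44.6000
Numerator Σ_{t=1}^{9}(z_t−z̄)(z_{t+1}−z̄) = 86.6400
Denominator Σ(z_t−z̄)² = 138.4000
r_1 = 86.6400 / 138.4000 = 0.626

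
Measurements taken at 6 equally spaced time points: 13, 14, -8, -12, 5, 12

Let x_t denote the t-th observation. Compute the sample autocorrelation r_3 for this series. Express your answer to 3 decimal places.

Mean x̄ = (13 + 14 − 8 − 12 + 5 + 12)/6 = 4.0000
Deviations from mean: 9.0000, 10.0000, -12.0000, -16.0000, 1.0000, 8.0000
Numerator Σ_{t=1}^{3}(x_t−x̄)(x_{t+3}−x̄) = -230.0000
Denominator Σ(x_t−x̄)² = 646.0000
r_3 = -230.0000 / 646.0000 = -0.356

-0.356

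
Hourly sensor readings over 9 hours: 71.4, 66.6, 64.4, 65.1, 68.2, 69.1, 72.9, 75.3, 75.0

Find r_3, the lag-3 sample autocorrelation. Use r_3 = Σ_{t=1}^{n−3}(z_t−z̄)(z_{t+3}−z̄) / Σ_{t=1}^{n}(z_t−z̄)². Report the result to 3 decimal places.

Mean z̄ = (71.4 + 66.6 + 64.4 + 65.1 + 68.2 + 69.1 + 72.9 + 75.3 + 75.0)/9 = 69.7778
Σ(z_t−z̄)(z_{t+3}−z̄) = (-7.5884) + (5.0138) + (3.6449) + (-14.6051) + (-8.7128) + (-3.5395) = -25.7870
Denominator Σ(z_t−z̄)² = 133.9956
r_3 = -25.7870 / 133.9956 = -0.192

-0.192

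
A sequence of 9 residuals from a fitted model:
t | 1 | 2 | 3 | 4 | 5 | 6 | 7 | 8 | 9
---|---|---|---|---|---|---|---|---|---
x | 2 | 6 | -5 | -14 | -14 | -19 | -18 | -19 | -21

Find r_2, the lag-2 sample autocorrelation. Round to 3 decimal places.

0.232

Mean x̄ = (2 + 6 − 5 − 14 − 14 − 19 − 18 − 19 − 21)/9 = -11.3333
Σ(x_t−x̄)(x_{t+2}−x̄) = (84.4444) + (-46.2222) + (-16.8889) + (20.4444) + (17.7778) + (58.7778) + (64.4444) = 182.7778
Denominator Σ(x_t−x̄)² = 788.0000
r_2 = 182.7778 / 788.0000 = 0.232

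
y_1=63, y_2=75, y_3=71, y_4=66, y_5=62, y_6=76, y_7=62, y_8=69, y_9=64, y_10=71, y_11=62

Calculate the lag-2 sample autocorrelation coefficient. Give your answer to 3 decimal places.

Mean ȳ = (63 + 75 + 71 + 66 + 62 + 76 + 62 + 69 + 64 + 71 + 62)/11 = 67.3636
Numerator Σ_{t=1}^{9}(y_t−ȳ)(y_{t+2}−ȳ) = 27.3719
Denominator Σ(y_t−ȳ)² = 280.5455
r_2 = 27.3719 / 280.5455 = 0.098

0.098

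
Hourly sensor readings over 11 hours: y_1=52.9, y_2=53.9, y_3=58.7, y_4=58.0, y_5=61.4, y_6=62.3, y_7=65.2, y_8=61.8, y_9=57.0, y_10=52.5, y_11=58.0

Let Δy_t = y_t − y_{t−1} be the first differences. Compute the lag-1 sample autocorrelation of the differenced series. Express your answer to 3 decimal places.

0.066

First differences Δy: 1.0, 4.8, -0.7, 3.4, 0.9, 2.9, -3.4, -4.8, -4.5, 5.5
Mean of differences = 0.5100
Numerator Σ(Δy_t−Δȳ)(Δy_{t+1}−Δȳ) = 8.4939
Denominator Σ(Δy_t−Δȳ)² = 127.8090
r_1(Δy) = 8.4939 / 127.8090 = 0.066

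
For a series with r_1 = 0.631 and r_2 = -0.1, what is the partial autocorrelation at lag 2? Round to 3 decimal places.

-0.828

φ_{22} = (r_2 − r_1²) / (1 − r_1²)
r_1² = (0.631)² = 0.398161
Numerator = -0.1 − 0.3982 = -0.4982; denominator = 1 − 0.3982 = 0.6018
φ_{22} = -0.4982 / 0.6018 = -0.828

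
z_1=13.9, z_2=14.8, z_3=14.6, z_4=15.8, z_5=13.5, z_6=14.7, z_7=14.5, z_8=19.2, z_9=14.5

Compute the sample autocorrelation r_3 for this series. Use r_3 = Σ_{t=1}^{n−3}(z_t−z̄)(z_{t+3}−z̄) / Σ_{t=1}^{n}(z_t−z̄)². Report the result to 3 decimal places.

Mean z̄ = (13.9 + 14.8 + 14.6 + 15.8 + 13.5 + 14.7 + 14.5 + 19.2 + 14.5)/9 = 15.0556
Σ(z_t−z̄)(z_{t+3}−z̄) = (-0.8602) + (0.3975) + (0.1620) + (-0.4136) + (-6.4469) + (0.1975) = -6.9637
Denominator Σ(z_t−z̄)² = 22.5022
r_3 = -6.9637 / 22.5022 = -0.309

-0.309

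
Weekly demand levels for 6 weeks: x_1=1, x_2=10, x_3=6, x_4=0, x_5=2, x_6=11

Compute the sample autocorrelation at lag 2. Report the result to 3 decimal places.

Mean x̄ = (1 + 10 + 6 + 0 + 2 + 11)/6 = 5.0000
Deviations from mean: -4.0000, 5.0000, 1.0000, -5.0000, -3.0000, 6.0000
Numerator Σ_{t=1}^{4}(x_t−x̄)(x_{t+2}−x̄) = -62.0000
Denominator Σ(x_t−x̄)² = 112.0000
r_2 = -62.0000 / 112.0000 = -0.554

-0.554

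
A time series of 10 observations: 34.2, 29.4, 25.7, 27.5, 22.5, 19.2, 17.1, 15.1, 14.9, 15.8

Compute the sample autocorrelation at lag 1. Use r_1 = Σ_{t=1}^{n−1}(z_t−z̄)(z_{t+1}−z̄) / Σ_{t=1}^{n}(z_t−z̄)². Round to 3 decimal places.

0.674

Mean z̄ = (34.2 + 29.4 + 25.7 + 27.5 + 22.5 + 19.2 + 17.1 + 15.1 + 14.9 + 15.8)/10 = 22.1400
Numerator Σ_{t=1}^{9}(z_t−z̄)(z_{t+1}−z̄) = 280.5244
Denominator Σ(z_t−z̄)² = 415.9040
r_1 = 280.5244 / 415.9040 = 0.674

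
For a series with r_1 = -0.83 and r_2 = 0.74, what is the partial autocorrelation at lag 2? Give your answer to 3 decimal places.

φ_{22} = (r_2 − r_1²) / (1 − r_1²)
r_1² = (-0.83)² = 0.6889
Numerator = 0.74 − 0.6889 = 0.0511; denominator = 1 − 0.6889 = 0.3111
φ_{22} = 0.0511 / 0.3111 = 0.164

0.164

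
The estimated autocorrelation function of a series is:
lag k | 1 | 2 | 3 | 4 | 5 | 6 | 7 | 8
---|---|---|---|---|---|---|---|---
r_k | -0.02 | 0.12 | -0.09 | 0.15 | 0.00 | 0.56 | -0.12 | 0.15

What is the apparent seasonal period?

6

The largest autocorrelation is r_6 = 0.56; the remaining lags stay at or below 0.15.
The dominant spike at lag 6 indicates a seasonal period of 6.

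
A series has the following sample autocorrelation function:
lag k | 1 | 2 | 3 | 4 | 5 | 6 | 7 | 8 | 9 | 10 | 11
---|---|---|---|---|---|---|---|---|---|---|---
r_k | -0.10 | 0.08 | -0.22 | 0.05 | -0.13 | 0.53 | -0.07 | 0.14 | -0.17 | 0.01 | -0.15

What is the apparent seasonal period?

6

The largest autocorrelation is r_6 = 0.53; the remaining lags stay at or below 0.14.
The dominant spike at lag 6 indicates a seasonal period of 6.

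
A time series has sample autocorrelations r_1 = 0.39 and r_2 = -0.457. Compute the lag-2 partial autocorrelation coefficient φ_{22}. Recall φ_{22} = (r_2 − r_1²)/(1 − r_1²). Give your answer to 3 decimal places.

-0.718

φ_{22} = (r_2 − r_1²) / (1 − r_1²)
r_1² = (0.39)² = 0.1521
Numerator = -0.457 − 0.1521 = -0.6091; denominator = 1 − 0.1521 = 0.8479
φ_{22} = -0.6091 / 0.8479 = -0.718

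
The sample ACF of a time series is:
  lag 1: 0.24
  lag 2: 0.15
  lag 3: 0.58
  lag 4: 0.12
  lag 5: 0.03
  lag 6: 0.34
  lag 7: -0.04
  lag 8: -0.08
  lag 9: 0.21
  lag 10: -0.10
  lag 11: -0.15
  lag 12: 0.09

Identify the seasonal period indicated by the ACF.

3

The largest autocorrelation is r_3 = 0.58, with a weaker echo at lag 6 (0.34); the remaining lags stay at or below 0.24. The elevated value at lag 1 (0.24), dropping to 0.15 at lag 2, reflects decaying short-term dependence rather than seasonality.
The dominant spike at lag 3 indicates a seasonal period of 3.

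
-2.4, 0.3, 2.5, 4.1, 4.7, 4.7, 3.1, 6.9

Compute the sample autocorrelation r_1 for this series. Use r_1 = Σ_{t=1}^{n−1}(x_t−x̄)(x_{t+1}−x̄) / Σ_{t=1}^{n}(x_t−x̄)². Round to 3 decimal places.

0.352

Mean x̄ = (-2.4 + 0.3 + 2.5 + 4.1 + 4.7 + 4.7 + 3.1 + 6.9)/8 = 2.9875
Numerator Σ_{t=1}^{7}(x_t−x̄)(x_{t+1}−x̄) = 20.7173
Denominator Σ(x_t−x̄)² = 58.9088
r_1 = 20.7173 / 58.9088 = 0.352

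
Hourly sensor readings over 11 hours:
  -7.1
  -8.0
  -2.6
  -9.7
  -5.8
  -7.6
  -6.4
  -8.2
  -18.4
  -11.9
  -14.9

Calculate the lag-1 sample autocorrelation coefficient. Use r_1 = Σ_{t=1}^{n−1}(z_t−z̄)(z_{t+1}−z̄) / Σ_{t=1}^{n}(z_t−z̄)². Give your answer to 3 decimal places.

0.249

Mean z̄ = (-7.1 − 8.0 − 2.6 − 9.7 − 5.8 − 7.6 − 6.4 − 8.2 − 18.4 − 11.9 − 14.9)/11 = -9.1455
Numerator Σ_{t=1}^{10}(z_t−z̄)(z_{t+1}−z̄) = 48.9579
Denominator Σ(z_t−z̄)² = 197.0073
r_1 = 48.9579 / 197.0073 = 0.249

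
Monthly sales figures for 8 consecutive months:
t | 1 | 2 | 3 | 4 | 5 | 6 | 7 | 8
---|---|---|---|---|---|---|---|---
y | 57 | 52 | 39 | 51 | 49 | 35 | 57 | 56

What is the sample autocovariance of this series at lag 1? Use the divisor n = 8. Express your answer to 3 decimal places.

Mean ȳ = (57 + 52 + 39 + 51 + 49 + 35 + 57 + 56)/8 = 49.5000
Deviations: 7.5000, 2.5000, -10.5000, 1.5000, -0.5000, -14.5000, 7.5000, 6.5000
Σ_{t=1}^{7}(y_t−ȳ)(y_{t+1}−ȳ) = -76.7500
γ_1 = -76.7500 / 8 = -9.594

-9.594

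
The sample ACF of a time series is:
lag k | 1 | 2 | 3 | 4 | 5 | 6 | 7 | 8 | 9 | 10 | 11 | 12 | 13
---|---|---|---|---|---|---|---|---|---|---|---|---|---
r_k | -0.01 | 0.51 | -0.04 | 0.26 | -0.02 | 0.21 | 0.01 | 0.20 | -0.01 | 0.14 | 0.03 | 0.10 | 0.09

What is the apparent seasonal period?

The largest autocorrelation is r_2 = 0.51, with weaker echoes at lags 4 (0.26), 6 (0.21) and 8 (0.20); the remaining lags stay at or below 0.14.
The dominant spike at lag 2 indicates a seasonal period of 2.

2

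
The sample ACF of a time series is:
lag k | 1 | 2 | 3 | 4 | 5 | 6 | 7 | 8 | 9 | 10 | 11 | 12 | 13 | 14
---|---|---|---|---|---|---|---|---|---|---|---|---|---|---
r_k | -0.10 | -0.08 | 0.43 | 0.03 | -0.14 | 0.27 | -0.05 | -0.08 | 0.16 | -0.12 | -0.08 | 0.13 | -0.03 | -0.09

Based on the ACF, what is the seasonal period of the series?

3

The largest autocorrelation is r_3 = 0.43, with weaker echoes at lags 6 (0.27) and 9 (0.16); the remaining lags stay at or below 0.13.
The dominant spike at lag 3 indicates a seasonal period of 3.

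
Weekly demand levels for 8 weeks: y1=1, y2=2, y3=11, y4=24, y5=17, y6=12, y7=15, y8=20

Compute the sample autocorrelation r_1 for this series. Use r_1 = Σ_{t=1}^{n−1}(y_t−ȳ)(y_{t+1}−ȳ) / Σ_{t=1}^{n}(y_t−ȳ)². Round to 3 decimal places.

Mean ȳ = (1 + 2 + 11 + 24 + 17 + 12 + 15 + 20)/8 = 12.7500
Deviations from mean: -11.7500, -10.7500, -1.7500, 11.2500, 4.2500, -0.7500, 2.2500, 7.2500
Numerator Σ_{t=1}^{7}(y_t−ȳ)(y_{t+1}−ȳ) = 184.6875
Denominator Σ(y_t−ȳ)² = 459.5000
r_1 = 184.6875 / 459.5000 = 0.402

0.402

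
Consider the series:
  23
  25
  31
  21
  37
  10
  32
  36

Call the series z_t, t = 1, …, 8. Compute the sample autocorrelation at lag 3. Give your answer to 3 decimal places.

-0.006

Mean z̄ = (23 + 25 + 31 + 21 + 37 + 10 + 32 + 36)/8 = 26.8750
Σ(z_t−z̄)(z_{t+3}−z̄) = (22.7656) + (-18.9844) + (-69.6094) + (-30.1094) + (92.3906) = -3.5469
Denominator Σ(z_t−z̄)² = 566.8750
r_3 = -3.5469 / 566.8750 = -0.006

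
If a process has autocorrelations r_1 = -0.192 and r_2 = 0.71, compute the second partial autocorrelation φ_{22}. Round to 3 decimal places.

0.699

φ_{22} = (r_2 − r_1²) / (1 − r_1²)
r_1² = (-0.192)² = 0.036864
Numerator = 0.71 − 0.0369 = 0.6731; denominator = 1 − 0.0369 = 0.9631
φ_{22} = 0.6731 / 0.9631 = 0.699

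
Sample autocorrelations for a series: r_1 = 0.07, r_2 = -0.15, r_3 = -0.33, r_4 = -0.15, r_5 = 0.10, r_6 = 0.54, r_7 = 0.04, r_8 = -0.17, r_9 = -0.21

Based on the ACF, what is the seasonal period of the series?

The largest autocorrelation is r_6 = 0.54; the remaining lags stay at or below 0.10.
The dominant spike at lag 6 indicates a seasonal period of 6.

6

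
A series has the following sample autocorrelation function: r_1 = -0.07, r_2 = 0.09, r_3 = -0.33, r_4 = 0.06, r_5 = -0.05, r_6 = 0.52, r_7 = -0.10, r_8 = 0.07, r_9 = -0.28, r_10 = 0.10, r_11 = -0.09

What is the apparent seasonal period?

The largest autocorrelation is r_6 = 0.52; the remaining lags stay at or below 0.10.
The dominant spike at lag 6 indicates a seasonal period of 6.

6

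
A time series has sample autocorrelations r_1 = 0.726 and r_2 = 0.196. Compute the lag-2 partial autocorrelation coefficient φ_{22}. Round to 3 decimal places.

φ_{22} = (r_2 − r_1²) / (1 − r_1²)
r_1² = (0.726)² = 0.527076
Numerator = 0.196 − 0.5271 = -0.3311; denominator = 1 − 0.5271 = 0.4729
φ_{22} = -0.3311 / 0.4729 = -0.700

-0.700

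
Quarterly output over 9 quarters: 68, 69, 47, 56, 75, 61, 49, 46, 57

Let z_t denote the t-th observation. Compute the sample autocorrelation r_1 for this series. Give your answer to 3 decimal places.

0.142

Mean z̄ = (68 + 69 + 47 + 56 + 75 + 61 + 49 + 46 + 57)/9 = 58.6667
Numerator Σ_{t=1}^{8}(z_t−z̄)(z_{t+1}−z̄) = 122.5556
Denominator Σ(z_t−z̄)² = 866.0000
r_1 = 122.5556 / 866.0000 = 0.142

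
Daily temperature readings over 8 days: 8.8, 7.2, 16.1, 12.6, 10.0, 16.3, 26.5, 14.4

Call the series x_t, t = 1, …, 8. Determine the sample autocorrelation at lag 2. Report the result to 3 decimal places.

Mean x̄ = (8.8 + 7.2 + 16.1 + 12.6 + 10.0 + 16.3 + 26.5 + 14.4)/8 = 13.9875
Σ(x_t−x̄)(x_{t+2}−x̄) = (-10.9586) + (9.4177) + (-8.4236) + (-3.2086) + (-49.8936) + (0.9539) = -62.1128
Denominator Σ(x_t−x̄)² = 257.3488
r_2 = -62.1128 / 257.3488 = -0.241

-0.241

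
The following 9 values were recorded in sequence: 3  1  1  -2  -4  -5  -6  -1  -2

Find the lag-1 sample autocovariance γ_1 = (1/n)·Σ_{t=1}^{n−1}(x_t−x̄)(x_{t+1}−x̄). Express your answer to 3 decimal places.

Mean x̄ = (3 + 1 + 1 − 2 − 4 − 5 − 6 − 1 − 2)/9 = -1.6667
Σ_{t=1}^{8}(x_t−x̄)(x_{t+1}−x̄) = 38.5556
γ_1 = 38.5556 / 9 = 4.284

4.284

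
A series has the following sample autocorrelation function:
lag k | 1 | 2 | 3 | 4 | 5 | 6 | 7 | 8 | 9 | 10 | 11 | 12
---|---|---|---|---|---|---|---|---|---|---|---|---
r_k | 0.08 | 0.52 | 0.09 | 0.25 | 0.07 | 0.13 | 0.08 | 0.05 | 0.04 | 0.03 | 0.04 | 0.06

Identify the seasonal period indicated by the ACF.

The largest autocorrelation is r_2 = 0.52, with a weaker echo at lag 4 (0.25); the remaining lags stay at or below 0.13.
The dominant spike at lag 2 indicates a seasonal period of 2.

2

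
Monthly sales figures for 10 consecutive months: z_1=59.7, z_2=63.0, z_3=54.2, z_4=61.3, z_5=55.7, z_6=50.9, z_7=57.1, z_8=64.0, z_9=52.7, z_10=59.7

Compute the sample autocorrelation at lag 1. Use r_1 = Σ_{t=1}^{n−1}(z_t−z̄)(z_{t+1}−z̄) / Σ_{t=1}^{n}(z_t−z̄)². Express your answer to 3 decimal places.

-0.312

Mean z̄ = (59.7 + 63.0 + 54.2 + 61.3 + 55.7 + 50.9 + 57.1 + 64.0 + 52.7 + 59.7)/10 = 57.8300
Numerator Σ_{t=1}^{9}(z_t−z̄)(z_{t+1}−z̄) = -55.0159
Denominator Σ(z_t−z̄)² = 176.4210
r_1 = -55.0159 / 176.4210 = -0.312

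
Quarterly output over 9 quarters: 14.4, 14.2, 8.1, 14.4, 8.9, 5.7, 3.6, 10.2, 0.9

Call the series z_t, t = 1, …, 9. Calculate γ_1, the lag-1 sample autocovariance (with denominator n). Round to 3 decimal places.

2.232

Mean z̄ = (14.4 + 14.2 + 8.1 + 14.4 + 8.9 + 5.7 + 3.6 + 10.2 + 0.9)/9 = 8.9333
Σ_{t=1}^{8}(z_t−z̄)(z_{t+1}−z̄) = 20.0856
γ_1 = 20.0856 / 9 = 2.232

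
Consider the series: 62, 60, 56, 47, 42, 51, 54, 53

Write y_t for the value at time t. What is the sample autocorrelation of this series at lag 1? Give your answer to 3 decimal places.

0.508

Mean ȳ = (62 + 60 + 56 + 47 + 42 + 51 + 54 + 53)/8 = 53.1250
Σ(y_t−ȳ)(y_{t+1}−ȳ) = (61.0156) + (19.7656) + (-17.6094) + (68.1406) + (23.6406) + (-1.8594) + (-0.1094) = 152.9844
Denominator Σ(y_t−ȳ)² = 300.8750
r_1 = 152.9844 / 300.8750 = 0.508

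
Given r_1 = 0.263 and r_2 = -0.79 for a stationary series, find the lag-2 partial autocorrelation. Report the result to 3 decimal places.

φ_{22} = (r_2 − r_1²) / (1 − r_1²)
r_1² = (0.263)² = 0.069169
Numerator = -0.79 − 0.0692 = -0.8592; denominator = 1 − 0.0692 = 0.9308
φ_{22} = -0.8592 / 0.9308 = -0.923

-0.923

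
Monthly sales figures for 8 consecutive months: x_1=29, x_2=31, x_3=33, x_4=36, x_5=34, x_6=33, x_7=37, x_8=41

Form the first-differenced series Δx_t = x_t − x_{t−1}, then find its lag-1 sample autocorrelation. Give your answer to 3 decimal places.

0.143

First differences Δx: 2, 2, 3, -2, -1, 4, 4
Mean of differences = 1.7143
Numerator Σ(Δx_t−Δx̄)(Δx_{t+1}−Δx̄) = 4.7755
Denominator Σ(Δx_t−Δx̄)² = 33.4286
r_1(Δx) = 4.7755 / 33.4286 = 0.143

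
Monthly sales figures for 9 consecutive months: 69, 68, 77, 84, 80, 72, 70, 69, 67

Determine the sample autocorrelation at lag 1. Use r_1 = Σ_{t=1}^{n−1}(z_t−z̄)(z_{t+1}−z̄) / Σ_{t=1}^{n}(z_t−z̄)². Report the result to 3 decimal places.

0.533

Mean z̄ = (69 + 68 + 77 + 84 + 80 + 72 + 70 + 69 + 67)/9 = 72.8889
Numerator Σ_{t=1}^{8}(z_t−z̄)(z_{t+1}−z̄) = 153.9877
Denominator Σ(z_t−z̄)² = 288.8889
r_1 = 153.9877 / 288.8889 = 0.533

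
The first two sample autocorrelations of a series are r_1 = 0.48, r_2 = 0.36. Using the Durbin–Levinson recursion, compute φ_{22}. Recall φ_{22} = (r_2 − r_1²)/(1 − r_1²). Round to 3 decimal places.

φ_{22} = (r_2 − r_1²) / (1 − r_1²)
r_1² = (0.48)² = 0.2304
Numerator = 0.36 − 0.2304 = 0.1296; denominator = 1 − 0.2304 = 0.7696
φ_{22} = 0.1296 / 0.7696 = 0.168

0.168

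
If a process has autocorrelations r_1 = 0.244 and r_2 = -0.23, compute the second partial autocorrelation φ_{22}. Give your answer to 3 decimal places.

-0.308

φ_{22} = (r_2 − r_1²) / (1 − r_1²)
r_1² = (0.244)² = 0.059536
Numerator = -0.23 − 0.0595 = -0.2895; denominator = 1 − 0.0595 = 0.9405
φ_{22} = -0.2895 / 0.9405 = -0.308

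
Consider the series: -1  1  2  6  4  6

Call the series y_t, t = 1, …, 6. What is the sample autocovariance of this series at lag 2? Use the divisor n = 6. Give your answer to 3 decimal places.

1.000

Mean ȳ = (-1 + 1 + 2 + 6 + 4 + 6)/6 = 3.0000
Σ_{t=1}^{4}(y_t−ȳ)(y_{t+2}−ȳ) = 6.0000
γ_2 = 6.0000 / 6 = 1.000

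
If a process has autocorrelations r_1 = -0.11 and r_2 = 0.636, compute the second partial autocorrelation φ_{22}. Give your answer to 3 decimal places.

φ_{22} = (r_2 − r_1²) / (1 − r_1²)
r_1² = (-0.11)² = 0.0121
Numerator = 0.636 − 0.0121 = 0.6239; denominator = 1 − 0.0121 = 0.9879
φ_{22} = 0.6239 / 0.9879 = 0.632

0.632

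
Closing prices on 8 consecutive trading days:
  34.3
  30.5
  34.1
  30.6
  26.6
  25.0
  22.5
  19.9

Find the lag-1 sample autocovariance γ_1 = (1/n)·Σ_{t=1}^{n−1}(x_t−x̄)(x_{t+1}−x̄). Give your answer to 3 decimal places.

Mean x̄ = (34.3 + 30.5 + 34.1 + 30.6 + 26.6 + 25.0 + 22.5 + 19.9)/8 = 27.9375
Σ_{t=1}^{7}(x_t−x̄)(x_{t+1}−x̄) = 108.5473
γ_1 = 108.5473 / 8 = 13.568

13.568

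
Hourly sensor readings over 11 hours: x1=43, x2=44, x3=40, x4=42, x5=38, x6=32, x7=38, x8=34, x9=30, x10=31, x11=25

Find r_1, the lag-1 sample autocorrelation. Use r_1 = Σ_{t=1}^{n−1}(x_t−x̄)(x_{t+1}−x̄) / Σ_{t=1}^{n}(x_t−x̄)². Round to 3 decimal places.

Mean x̄ = (43 + 44 + 40 + 42 + 38 + 32 + 38 + 34 + 30 + 31 + 25)/11 = 36.0909
Numerator Σ_{t=1}^{10}(x_t−x̄)(x_{t+1}−x̄) = 200.5372
Denominator Σ(x_t−x̄)² = 374.9091
r_1 = 200.5372 / 374.9091 = 0.535

0.535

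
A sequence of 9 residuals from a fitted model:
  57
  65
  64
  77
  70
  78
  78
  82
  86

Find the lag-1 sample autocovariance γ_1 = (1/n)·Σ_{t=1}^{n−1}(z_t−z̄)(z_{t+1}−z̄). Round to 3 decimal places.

Mean z̄ = (57 + 65 + 64 + 77 + 70 + 78 + 78 + 82 + 86)/9 = 73.0000
Σ_{t=1}^{8}(z_t−z̄)(z_{t+1}−z̄) = 324.0000
γ_1 = 324.0000 / 9 = 36.000

36.000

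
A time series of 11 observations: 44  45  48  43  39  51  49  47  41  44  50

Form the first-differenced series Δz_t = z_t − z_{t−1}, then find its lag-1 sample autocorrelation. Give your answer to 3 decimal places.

-0.170

First differences Δz: 1, 3, -5, -4, 12, -2, -2, -6, 3, 6
Mean of differences = 0.6000
Numerator Σ(Δz_t−Δz̄)(Δz_{t+1}−Δz̄) = -47.7600
Denominator Σ(Δz_t−Δz̄)² = 280.4000
r_1(Δz) = -47.7600 / 280.4000 = -0.170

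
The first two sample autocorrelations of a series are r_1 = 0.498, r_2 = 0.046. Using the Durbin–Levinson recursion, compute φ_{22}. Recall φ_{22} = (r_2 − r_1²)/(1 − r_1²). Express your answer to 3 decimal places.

-0.269

φ_{22} = (r_2 − r_1²) / (1 − r_1²)
r_1² = (0.498)² = 0.248004
Numerator = 0.046 − 0.2480 = -0.2020; denominator = 1 − 0.2480 = 0.7520
φ_{22} = -0.2020 / 0.7520 = -0.269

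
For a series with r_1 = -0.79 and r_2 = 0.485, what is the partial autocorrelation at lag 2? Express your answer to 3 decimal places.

-0.370

φ_{22} = (r_2 − r_1²) / (1 − r_1²)
r_1² = (-0.79)² = 0.6241
Numerator = 0.485 − 0.6241 = -0.1391; denominator = 1 − 0.6241 = 0.3759
φ_{22} = -0.1391 / 0.3759 = -0.370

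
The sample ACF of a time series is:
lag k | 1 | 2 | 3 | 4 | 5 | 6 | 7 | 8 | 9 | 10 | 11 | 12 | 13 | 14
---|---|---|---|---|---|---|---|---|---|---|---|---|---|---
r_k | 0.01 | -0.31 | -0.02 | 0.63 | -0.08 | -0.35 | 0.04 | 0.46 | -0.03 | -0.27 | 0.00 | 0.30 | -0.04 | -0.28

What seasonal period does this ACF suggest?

The largest autocorrelation is r_4 = 0.63, with weaker echoes at lags 8 (0.46) and 12 (0.30); the remaining lags stay at or below 0.04.
The dominant spike at lag 4 indicates a seasonal period of 4.

4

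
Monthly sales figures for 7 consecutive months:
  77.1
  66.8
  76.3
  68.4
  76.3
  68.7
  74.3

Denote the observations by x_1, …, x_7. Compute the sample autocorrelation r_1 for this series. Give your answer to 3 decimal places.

-0.855

Mean x̄ = (77.1 + 66.8 + 76.3 + 68.4 + 76.3 + 68.7 + 74.3)/7 = 72.5571
Deviations from mean: 4.5429, -5.7571, 3.7429, -4.1571, 3.7429, -3.8571, 1.7429
Numerator Σ_{t=1}^{6}(x_t−x̄)(x_{t+1}−x̄) = -99.9804
Denominator Σ(x_t−x̄)² = 116.9971
r_1 = -99.9804 / 116.9971 = -0.855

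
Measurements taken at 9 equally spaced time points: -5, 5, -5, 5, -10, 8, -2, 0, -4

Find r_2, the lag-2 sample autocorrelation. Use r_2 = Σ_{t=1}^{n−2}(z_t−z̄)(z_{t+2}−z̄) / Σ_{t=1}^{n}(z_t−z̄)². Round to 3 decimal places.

Mean z̄ = (-5 + 5 − 5 + 5 − 10 + 8 − 2 + 0 − 4)/9 = -0.8889
Σ(z_t−z̄)(z_{t+2}−z̄) = (16.9012) + (34.6790) + (37.4568) + (52.3457) + (10.1235) + (7.9012) + (3.4568) = 162.8642
Denominator Σ(z_t−z̄)² = 276.8889
r_2 = 162.8642 / 276.8889 = 0.588

0.588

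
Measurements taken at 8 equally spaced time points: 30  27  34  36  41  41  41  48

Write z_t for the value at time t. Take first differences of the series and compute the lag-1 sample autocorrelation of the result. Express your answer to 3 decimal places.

-0.442

First differences Δz: -3, 7, 2, 5, 0, 0, 7
Mean of differences = 2.5714
Numerator Σ(Δz_t−Δz̄)(Δz_{t+1}−Δz̄) = -39.6122
Denominator Σ(Δz_t−Δz̄)² = 89.7143
r_1(Δz) = -39.6122 / 89.7143 = -0.442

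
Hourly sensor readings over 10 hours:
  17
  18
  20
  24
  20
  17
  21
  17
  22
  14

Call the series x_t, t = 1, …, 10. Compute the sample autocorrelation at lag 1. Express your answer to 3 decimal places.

Mean x̄ = (17 + 18 + 20 + 24 + 20 + 17 + 21 + 17 + 22 + 14)/10 = 19.0000
Numerator Σ_{t=1}^{9}(x_t−x̄)(x_{t+1}−x̄) = -20.0000
Denominator Σ(x_t−x̄)² = 78.0000
r_1 = -20.0000 / 78.0000 = -0.256

-0.256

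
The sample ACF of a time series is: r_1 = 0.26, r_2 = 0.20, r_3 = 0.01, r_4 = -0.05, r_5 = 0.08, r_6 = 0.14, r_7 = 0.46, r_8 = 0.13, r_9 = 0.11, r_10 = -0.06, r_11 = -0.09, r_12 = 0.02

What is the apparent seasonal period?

7

The largest autocorrelation is r_7 = 0.46; the remaining lags stay at or below 0.26. The elevated value at lag 1 (0.26), dropping to 0.20 at lag 2, reflects decaying short-term dependence rather than seasonality.
The dominant spike at lag 7 indicates a seasonal period of 7.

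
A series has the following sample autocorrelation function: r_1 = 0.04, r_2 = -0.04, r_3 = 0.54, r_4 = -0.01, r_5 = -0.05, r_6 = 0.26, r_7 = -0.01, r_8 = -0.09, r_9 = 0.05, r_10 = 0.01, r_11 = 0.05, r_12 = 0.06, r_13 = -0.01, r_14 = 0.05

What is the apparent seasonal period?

3

The largest autocorrelation is r_3 = 0.54, with a weaker echo at lag 6 (0.26); the remaining lags stay at or below 0.06.
The dominant spike at lag 3 indicates a seasonal period of 3.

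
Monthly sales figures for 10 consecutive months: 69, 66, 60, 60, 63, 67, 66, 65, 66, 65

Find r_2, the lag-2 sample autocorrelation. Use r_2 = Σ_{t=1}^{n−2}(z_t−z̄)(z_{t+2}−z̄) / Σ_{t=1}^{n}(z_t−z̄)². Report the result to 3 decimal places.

-0.380

Mean z̄ = (69 + 66 + 60 + 60 + 63 + 67 + 66 + 65 + 66 + 65)/10 = 64.7000
Numerator Σ_{t=1}^{8}(z_t−z̄)(z_{t+2}−z̄) = -28.8800
Denominator Σ(z_t−z̄)² = 76.1000
r_2 = -28.8800 / 76.1000 = -0.380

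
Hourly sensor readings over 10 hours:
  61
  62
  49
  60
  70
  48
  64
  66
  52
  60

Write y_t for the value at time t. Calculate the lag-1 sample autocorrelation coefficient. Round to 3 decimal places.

Mean ȳ = (61 + 62 + 49 + 60 + 70 + 48 + 64 + 66 + 52 + 60)/10 = 59.2000
Numerator Σ_{t=1}^{9}(y_t−ȳ)(y_{t+1}−ȳ) = -219.8400
Denominator Σ(y_t−ȳ)² = 479.6000
r_1 = -219.8400 / 479.6000 = -0.458

-0.458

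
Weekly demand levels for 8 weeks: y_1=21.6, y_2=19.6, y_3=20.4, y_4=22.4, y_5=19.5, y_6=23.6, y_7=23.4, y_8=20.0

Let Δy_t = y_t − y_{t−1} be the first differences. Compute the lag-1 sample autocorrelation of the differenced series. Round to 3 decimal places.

-0.377

First differences Δy: -2.0, 0.8, 2.0, -2.9, 4.1, -0.2, -3.4
Mean of differences = -0.2286
Numerator Σ(Δy_t−Δȳ)(Δy_{t+1}−Δȳ) = -17.0137
Denominator Σ(Δy_t−Δȳ)² = 45.0943
r_1(Δy) = -17.0137 / 45.0943 = -0.377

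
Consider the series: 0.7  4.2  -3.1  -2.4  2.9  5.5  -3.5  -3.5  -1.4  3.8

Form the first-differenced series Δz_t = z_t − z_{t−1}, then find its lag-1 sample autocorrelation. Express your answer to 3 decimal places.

-0.112

First differences Δz: 3.5, -7.3, 0.7, 5.3, 2.6, -9.0, 0.0, 2.1, 5.2
Mean of differences = 0.3444
Numerator Σ(Δz_t−Δz̄)(Δz_{t+1}−Δz̄) = -23.8398
Denominator Σ(Δz_t−Δz̄)² = 212.2622
r_1(Δz) = -23.8398 / 212.2622 = -0.112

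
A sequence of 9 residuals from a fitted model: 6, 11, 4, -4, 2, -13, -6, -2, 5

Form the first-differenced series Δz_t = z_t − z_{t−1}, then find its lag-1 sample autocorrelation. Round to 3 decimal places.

First differences Δz: 5, -7, -8, 6, -15, 7, 4, 7
Mean of differences = -0.1250
Numerator Σ(Δz_t−Δz̄)(Δz_{t+1}−Δz̄) = -167.6406
Denominator Σ(Δz_t−Δz̄)² = 512.8750
r_1(Δz) = -167.6406 / 512.8750 = -0.327

-0.327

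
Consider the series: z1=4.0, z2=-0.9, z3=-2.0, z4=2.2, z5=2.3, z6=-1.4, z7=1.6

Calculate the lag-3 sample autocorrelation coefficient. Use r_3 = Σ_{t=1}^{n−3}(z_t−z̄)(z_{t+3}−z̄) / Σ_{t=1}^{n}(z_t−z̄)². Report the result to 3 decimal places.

0.299

Mean z̄ = (4.0 − 0.9 − 2.0 + 2.2 + 2.3 − 1.4 + 1.6)/7 = 0.8286
Deviations from mean: 3.1714, -1.7286, -2.8286, 1.3714, 1.4714, -2.2286, 0.7714
Numerator Σ_{t=1}^{4}(z_t−z̄)(z_{t+3}−z̄) = 9.1676
Denominator Σ(z_t−z̄)² = 30.6543
r_3 = 9.1676 / 30.6543 = 0.299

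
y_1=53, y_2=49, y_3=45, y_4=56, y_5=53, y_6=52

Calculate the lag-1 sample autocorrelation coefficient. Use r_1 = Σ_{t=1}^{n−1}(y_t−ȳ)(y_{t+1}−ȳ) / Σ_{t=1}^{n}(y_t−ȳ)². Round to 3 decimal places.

-0.133

Mean ȳ = (53 + 49 + 45 + 56 + 53 + 52)/6 = 51.3333
Deviations from mean: 1.6667, -2.3333, -6.3333, 4.6667, 1.6667, 0.6667
Numerator Σ_{t=1}^{5}(y_t−ȳ)(y_{t+1}−ȳ) = -9.7778
Denominator Σ(y_t−ȳ)² = 73.3333
r_1 = -9.7778 / 73.3333 = -0.133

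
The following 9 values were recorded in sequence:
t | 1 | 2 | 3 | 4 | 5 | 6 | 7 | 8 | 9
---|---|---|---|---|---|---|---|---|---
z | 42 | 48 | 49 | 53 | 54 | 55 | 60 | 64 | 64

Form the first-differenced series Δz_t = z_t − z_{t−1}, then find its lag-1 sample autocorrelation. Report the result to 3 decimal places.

-0.326

First differences Δz: 6, 1, 4, 1, 1, 5, 4, 0
Mean of differences = 2.7500
Numerator Σ(Δz_t−Δz̄)(Δz_{t+1}−Δz̄) = -11.5625
Denominator Σ(Δz_t−Δz̄)² = 35.5000
r_1(Δz) = -11.5625 / 35.5000 = -0.326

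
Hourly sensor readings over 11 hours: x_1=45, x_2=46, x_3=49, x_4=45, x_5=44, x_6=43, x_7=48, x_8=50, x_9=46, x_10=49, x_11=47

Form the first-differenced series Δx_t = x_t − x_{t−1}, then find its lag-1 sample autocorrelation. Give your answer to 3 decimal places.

First differences Δx: 1, 3, -4, -1, -1, 5, 2, -4, 3, -2
Mean of differences = 0.2000
Numerator Σ(Δx_t−Δx̄)(Δx_{t+1}−Δx̄) = -25.6400
Denominator Σ(Δx_t−Δx̄)² = 85.6000
r_1(Δx) = -25.6400 / 85.6000 = -0.300

-0.300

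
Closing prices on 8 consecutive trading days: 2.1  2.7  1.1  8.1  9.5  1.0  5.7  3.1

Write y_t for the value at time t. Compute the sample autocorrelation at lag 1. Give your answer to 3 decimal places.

-0.094

Mean ȳ = (2.1 + 2.7 + 1.1 + 8.1 + 9.5 + 1.0 + 5.7 + 3.1)/8 = 4.1625
Deviations from mean: -2.0625, -1.4625, -3.0625, 3.9375, 5.3375, -3.1625, 1.5375, -1.0625
Numerator Σ_{t=1}^{7}(y_t−ȳ)(y_{t+1}−ȳ) = -6.9227
Denominator Σ(y_t−ȳ)² = 73.2588
r_1 = -6.9227 / 73.2588 = -0.094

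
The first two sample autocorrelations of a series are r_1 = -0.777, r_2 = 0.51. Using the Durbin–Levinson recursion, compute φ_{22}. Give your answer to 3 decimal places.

-0.237

φ_{22} = (r_2 − r_1²) / (1 − r_1²)
r_1² = (-0.777)² = 0.603729
Numerator = 0.51 − 0.6037 = -0.0937; denominator = 1 − 0.6037 = 0.3963
φ_{22} = -0.0937 / 0.3963 = -0.237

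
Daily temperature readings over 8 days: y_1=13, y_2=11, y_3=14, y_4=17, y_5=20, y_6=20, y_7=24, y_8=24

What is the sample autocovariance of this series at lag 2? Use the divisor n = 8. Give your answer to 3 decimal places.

Mean ȳ = (13 + 11 + 14 + 17 + 20 + 20 + 24 + 24)/8 = 17.8750
Deviations: -4.8750, -6.8750, -3.8750, -0.8750, 2.1250, 2.1250, 6.1250, 6.1250
Σ_{t=1}^{6}(y_t−ȳ)(y_{t+2}−ȳ) = 40.8438
γ_2 = 40.8438 / 8 = 5.105

5.105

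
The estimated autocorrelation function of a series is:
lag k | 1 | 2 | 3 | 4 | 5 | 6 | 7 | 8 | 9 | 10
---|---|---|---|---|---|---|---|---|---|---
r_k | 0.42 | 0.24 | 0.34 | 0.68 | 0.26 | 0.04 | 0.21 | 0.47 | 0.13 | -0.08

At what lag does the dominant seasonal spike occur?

The largest autocorrelation is r_4 = 0.68, with a weaker echo at lag 8 (0.47); the remaining lags stay at or below 0.42. The elevated value at lag 1 (0.42), dropping to 0.24 at lag 2, reflects decaying short-term dependence rather than seasonality.
The dominant spike at lag 4 indicates a seasonal period of 4.

4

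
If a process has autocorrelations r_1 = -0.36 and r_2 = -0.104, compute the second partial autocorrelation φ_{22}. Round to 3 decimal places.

-0.268

φ_{22} = (r_2 − r_1²) / (1 − r_1²)
r_1² = (-0.36)² = 0.1296
Numerator = -0.104 − 0.1296 = -0.2336; denominator = 1 − 0.1296 = 0.8704
φ_{22} = -0.2336 / 0.8704 = -0.268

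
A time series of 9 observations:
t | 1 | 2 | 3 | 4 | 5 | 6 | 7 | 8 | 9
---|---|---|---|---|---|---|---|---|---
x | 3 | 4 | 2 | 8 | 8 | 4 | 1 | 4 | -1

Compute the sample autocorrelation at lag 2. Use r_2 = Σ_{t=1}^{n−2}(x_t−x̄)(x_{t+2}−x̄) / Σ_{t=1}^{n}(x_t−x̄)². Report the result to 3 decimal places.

-0.032

Mean x̄ = (3 + 4 + 2 + 8 + 8 + 4 + 1 + 4 − 1)/9 = 3.6667
Numerator Σ_{t=1}^{7}(x_t−x̄)(x_{t+2}−x̄) = -2.2222
Denominator Σ(x_t−x̄)² = 70.0000
r_2 = -2.2222 / 70.0000 = -0.032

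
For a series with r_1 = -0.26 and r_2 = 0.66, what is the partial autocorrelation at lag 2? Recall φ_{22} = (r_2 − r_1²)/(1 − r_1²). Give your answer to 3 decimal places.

0.635

φ_{22} = (r_2 − r_1²) / (1 − r_1²)
r_1² = (-0.26)² = 0.0676
Numerator = 0.66 − 0.0676 = 0.5924; denominator = 1 − 0.0676 = 0.9324
φ_{22} = 0.5924 / 0.9324 = 0.635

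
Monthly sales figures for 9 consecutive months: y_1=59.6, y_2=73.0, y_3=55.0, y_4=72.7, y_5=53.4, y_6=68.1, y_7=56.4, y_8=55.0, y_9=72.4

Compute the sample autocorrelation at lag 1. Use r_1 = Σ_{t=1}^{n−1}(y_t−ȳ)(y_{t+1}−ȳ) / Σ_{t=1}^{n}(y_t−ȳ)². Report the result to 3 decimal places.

-0.670

Mean ȳ = (59.6 + 73.0 + 55.0 + 72.7 + 53.4 + 68.1 + 56.4 + 55.0 + 72.4)/9 = 62.8444
Numerator Σ_{t=1}^{8}(y_t−ȳ)(y_{t+1}−ȳ) = -390.9153
Denominator Σ(y_t−ȳ)² = 583.5222
r_1 = -390.9153 / 583.5222 = -0.670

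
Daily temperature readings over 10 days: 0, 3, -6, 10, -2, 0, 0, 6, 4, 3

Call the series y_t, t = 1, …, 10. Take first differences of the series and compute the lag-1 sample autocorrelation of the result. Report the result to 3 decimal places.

-0.744

First differences Δy: 3, -9, 16, -12, 2, 0, 6, -2, -1
Mean of differences = 0.3333
Numerator Σ(Δy_t−Δȳ)(Δy_{t+1}−Δȳ) = -397.4444
Denominator Σ(Δy_t−Δȳ)² = 534.0000
r_1(Δy) = -397.4444 / 534.0000 = -0.744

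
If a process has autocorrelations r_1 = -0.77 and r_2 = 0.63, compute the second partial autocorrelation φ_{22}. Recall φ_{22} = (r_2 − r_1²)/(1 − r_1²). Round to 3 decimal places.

φ_{22} = (r_2 − r_1²) / (1 − r_1²)
r_1² = (-0.77)² = 0.5929
Numerator = 0.63 − 0.5929 = 0.0371; denominator = 1 − 0.5929 = 0.4071
φ_{22} = 0.0371 / 0.4071 = 0.091

0.091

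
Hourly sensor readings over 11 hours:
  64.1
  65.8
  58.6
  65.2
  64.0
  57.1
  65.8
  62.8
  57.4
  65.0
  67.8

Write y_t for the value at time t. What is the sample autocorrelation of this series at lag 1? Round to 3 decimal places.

Mean ȳ = (64.1 + 65.8 + 58.6 + 65.2 + 64.0 + 57.1 + 65.8 + 62.8 + 57.4 + 65.0 + 67.8)/11 = 63.0545
Numerator Σ_{t=1}^{10}(y_t−ȳ)(y_{t+1}−ȳ) = -39.8939
Denominator Σ(y_t−ȳ)² = 135.3073
r_1 = -39.8939 / 135.3073 = -0.295

-0.295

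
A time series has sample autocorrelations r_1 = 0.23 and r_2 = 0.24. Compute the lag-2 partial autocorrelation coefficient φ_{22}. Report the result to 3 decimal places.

φ_{22} = (r_2 − r_1²) / (1 − r_1²)
r_1² = (0.23)² = 0.0529
Numerator = 0.24 − 0.0529 = 0.1871; denominator = 1 − 0.0529 = 0.9471
φ_{22} = 0.1871 / 0.9471 = 0.198

0.198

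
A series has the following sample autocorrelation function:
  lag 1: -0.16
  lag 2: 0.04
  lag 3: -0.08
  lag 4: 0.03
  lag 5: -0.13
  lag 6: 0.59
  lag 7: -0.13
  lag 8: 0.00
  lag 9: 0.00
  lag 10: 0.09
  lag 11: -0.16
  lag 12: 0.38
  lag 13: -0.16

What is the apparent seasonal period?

The largest autocorrelation is r_6 = 0.59, with a weaker echo at lag 12 (0.38); the remaining lags stay at or below 0.09.
The dominant spike at lag 6 indicates a seasonal period of 6.

6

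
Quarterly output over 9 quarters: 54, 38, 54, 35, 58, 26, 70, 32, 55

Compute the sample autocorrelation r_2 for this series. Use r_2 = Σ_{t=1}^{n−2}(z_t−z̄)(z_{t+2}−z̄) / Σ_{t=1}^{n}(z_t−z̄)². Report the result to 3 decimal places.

Mean z̄ = (54 + 38 + 54 + 35 + 58 + 26 + 70 + 32 + 55)/9 = 46.8889
Σ(z_t−z̄)(z_{t+2}−z̄) = (50.5679) + (105.6790) + (79.0123) + (248.3457) + (256.7901) + (311.0123) + (187.4568) = 1238.8642
Denominator Σ(z_t−z̄)² = 1702.8889
r_2 = 1238.8642 / 1702.8889 = 0.728

0.728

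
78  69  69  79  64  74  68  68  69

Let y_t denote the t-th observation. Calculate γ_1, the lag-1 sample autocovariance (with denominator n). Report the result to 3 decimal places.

Mean ȳ = (78 + 69 + 69 + 79 + 64 + 74 + 68 + 68 + 69)/9 = 70.8889
Σ_{t=1}^{8}(y_t−ȳ)(y_{t+1}−ȳ) = -97.6790
γ_1 = -97.6790 / 9 = -10.853

-10.853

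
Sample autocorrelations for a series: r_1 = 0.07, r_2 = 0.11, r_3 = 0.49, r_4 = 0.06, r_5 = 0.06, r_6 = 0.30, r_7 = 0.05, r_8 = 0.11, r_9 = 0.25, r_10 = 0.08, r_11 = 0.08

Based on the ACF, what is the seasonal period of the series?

3

The largest autocorrelation is r_3 = 0.49, with weaker echoes at lags 6 (0.30) and 9 (0.25); the remaining lags stay at or below 0.11.
The dominant spike at lag 3 indicates a seasonal period of 3.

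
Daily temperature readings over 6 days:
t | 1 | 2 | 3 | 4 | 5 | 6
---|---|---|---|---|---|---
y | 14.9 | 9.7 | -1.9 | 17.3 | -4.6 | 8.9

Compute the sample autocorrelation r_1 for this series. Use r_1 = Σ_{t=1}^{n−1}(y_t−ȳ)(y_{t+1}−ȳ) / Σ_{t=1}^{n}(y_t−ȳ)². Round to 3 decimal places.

-0.594

Mean ȳ = (14.9 + 9.7 − 1.9 + 17.3 − 4.6 + 8.9)/6 = 7.3833
Σ(y_t−ȳ)(y_{t+1}−ȳ) = (17.4136) + (-21.5064) + (-92.0597) + (-118.8347) + (-18.1747) = -233.1619
Denominator Σ(y_t−ȳ)² = 392.2883
r_1 = -233.1619 / 392.2883 = -0.594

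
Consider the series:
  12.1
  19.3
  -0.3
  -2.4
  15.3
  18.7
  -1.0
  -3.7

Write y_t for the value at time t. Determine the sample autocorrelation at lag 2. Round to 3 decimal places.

Mean ȳ = (12.1 + 19.3 − 0.3 − 2.4 + 15.3 + 18.7 − 1.0 − 3.7)/8 = 7.2500
Deviations from mean: 4.8500, 12.0500, -7.5500, -9.6500, 8.0500, 11.4500, -8.2500, -10.9500
Numerator Σ_{t=1}^{6}(y_t−ȳ)(y_{t+2}−ȳ) = -515.9600
Denominator Σ(y_t−ȳ)² = 702.7200
r_2 = -515.9600 / 702.7200 = -0.734

-0.734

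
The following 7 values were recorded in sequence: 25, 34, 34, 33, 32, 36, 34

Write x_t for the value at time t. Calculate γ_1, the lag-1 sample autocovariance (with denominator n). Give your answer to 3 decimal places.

Mean x̄ = (25 + 34 + 34 + 33 + 32 + 36 + 34)/7 = 32.5714
Deviations: -7.5714, 1.4286, 1.4286, 0.4286, -0.5714, 3.4286, 1.4286
Σ_{t=1}^{6}(x_t−x̄)(x_{t+1}−x̄) = -5.4694
γ_1 = -5.4694 / 7 = -0.781

-0.781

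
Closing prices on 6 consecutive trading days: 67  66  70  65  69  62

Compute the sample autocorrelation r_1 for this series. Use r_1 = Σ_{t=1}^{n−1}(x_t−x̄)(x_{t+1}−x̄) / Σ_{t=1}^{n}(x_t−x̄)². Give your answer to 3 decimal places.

-0.536

Mean x̄ = (67 + 66 + 70 + 65 + 69 + 62)/6 = 66.5000
Deviations from mean: 0.5000, -0.5000, 3.5000, -1.5000, 2.5000, -4.5000
Σ(x_t−x̄)(x_{t+1}−x̄) = (-0.2500) + (-1.7500) + (-5.2500) + (-3.7500) + (-11.2500) = -22.2500
Denominator Σ(x_t−x̄)² = 41.5000
r_1 = -22.2500 / 41.5000 = -0.536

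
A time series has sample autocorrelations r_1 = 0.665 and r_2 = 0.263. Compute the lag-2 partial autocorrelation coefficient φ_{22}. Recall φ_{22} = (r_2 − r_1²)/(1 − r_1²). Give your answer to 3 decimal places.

-0.321

φ_{22} = (r_2 − r_1²) / (1 − r_1²)
r_1² = (0.665)² = 0.442225
Numerator = 0.263 − 0.4422 = -0.1792; denominator = 1 − 0.4422 = 0.5578
φ_{22} = -0.1792 / 0.5578 = -0.321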